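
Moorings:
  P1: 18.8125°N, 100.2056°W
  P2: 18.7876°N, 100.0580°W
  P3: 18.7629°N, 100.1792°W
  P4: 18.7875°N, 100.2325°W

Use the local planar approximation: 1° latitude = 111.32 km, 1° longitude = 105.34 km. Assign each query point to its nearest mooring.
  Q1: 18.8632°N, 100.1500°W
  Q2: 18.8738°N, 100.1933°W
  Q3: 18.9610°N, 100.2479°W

Q1→P1; Q2→P1; Q3→P1

Q1 at 18.8632°N, 100.1500°W:
  P1: 8.1337 km
  P2: 12.8354 km
  P3: 11.5813 km
  P4: 12.1053 km
  → nearest: P1 (8.1337 km)
Q2 at 18.8738°N, 100.1933°W:
  P1: 6.9458 km
  P2: 17.1818 km
  P3: 12.4344 km
  P4: 10.4568 km
  → nearest: P1 (6.9458 km)
Q3 at 18.9610°N, 100.2479°W:
  P1: 17.1210 km
  P2: 27.7986 km
  P3: 23.2096 km
  P4: 19.3820 km
  → nearest: P1 (17.1210 km)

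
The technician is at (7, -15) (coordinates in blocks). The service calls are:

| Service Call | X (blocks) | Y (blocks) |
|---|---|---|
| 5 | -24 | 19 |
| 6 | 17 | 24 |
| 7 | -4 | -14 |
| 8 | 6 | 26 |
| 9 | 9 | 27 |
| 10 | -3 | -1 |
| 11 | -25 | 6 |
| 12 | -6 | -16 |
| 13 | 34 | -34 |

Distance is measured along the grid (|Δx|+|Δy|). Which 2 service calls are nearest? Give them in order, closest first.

Distances from (7, -15):
5: |-31| + |34| = 31 + 34 = 65 blocks
6: |10| + |39| = 10 + 39 = 49 blocks
7: |-11| + |1| = 11 + 1 = 12 blocks
8: |-1| + |41| = 1 + 41 = 42 blocks
9: |2| + |42| = 2 + 42 = 44 blocks
10: |-10| + |14| = 10 + 14 = 24 blocks
11: |-32| + |21| = 32 + 21 = 53 blocks
12: |-13| + |-1| = 13 + 1 = 14 blocks
13: |27| + |-19| = 27 + 19 = 46 blocks
Sorted: 7 (12 blocks) < 12 (14 blocks) < 10 (24 blocks) < 8 (42 blocks) < …

7, 12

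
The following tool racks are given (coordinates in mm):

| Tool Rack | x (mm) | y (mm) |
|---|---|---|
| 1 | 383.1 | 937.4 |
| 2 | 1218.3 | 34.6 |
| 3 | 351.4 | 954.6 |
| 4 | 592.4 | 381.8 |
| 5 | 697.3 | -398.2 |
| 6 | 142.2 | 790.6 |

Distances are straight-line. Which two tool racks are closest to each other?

1 and 3

Pairwise distances:
1–2: 1229.9 mm
1–3: 36.1 mm
1–4: 593.7 mm
1–5: 1372.1 mm
1–6: 282.1 mm
2–3: 1264.1 mm
2–4: 715.8 mm
2–5: 677.3 mm
2–6: 1315.1 mm
3–4: 621.4 mm
3–5: 1396.3 mm
3–6: 265.8 mm
4–5: 787.0 mm
4–6: 608.1 mm
5–6: 1312.0 mm
Closest pair: 1–3 at 36.1 mm.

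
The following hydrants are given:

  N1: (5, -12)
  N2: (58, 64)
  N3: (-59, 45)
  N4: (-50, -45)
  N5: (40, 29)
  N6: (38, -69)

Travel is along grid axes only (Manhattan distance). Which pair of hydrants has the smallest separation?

Pairwise distances:
N1–N2: |53| + |76| = 53 + 76 = 129
N1–N3: |-64| + |57| = 64 + 57 = 121
N1–N4: |-55| + |-33| = 55 + 33 = 88
N1–N5: |35| + |41| = 35 + 41 = 76
N1–N6: |33| + |-57| = 33 + 57 = 90
N2–N3: |-117| + |-19| = 117 + 19 = 136
N2–N4: |-108| + |-109| = 108 + 109 = 217
N2–N5: |-18| + |-35| = 18 + 35 = 53
N2–N6: |-20| + |-133| = 20 + 133 = 153
N3–N4: |9| + |-90| = 9 + 90 = 99
N3–N5: |99| + |-16| = 99 + 16 = 115
N3–N6: |97| + |-114| = 97 + 114 = 211
N4–N5: |90| + |74| = 90 + 74 = 164
N4–N6: |88| + |-24| = 88 + 24 = 112
N5–N6: |-2| + |-98| = 2 + 98 = 100
Closest pair: N2–N5 at 53.

N2 and N5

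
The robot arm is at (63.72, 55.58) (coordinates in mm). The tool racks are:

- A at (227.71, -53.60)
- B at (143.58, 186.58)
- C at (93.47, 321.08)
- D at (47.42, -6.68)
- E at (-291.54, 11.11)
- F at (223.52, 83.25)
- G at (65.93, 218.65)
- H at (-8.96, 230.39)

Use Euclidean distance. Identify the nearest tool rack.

D

Distances from (63.72, 55.58):
A: √((163.99)² + (-109.18)²) = √(26892.7201 + 11920.2724) = 197.01 mm
B: √((79.86)² + (131.00)²) = √(6377.6196 + 17161.0000) = 153.42 mm
C: √((29.75)² + (265.50)²) = √(885.0625 + 70490.2500) = 267.16 mm
D: √((-16.30)² + (-62.26)²) = √(265.6900 + 3876.3076) = 64.36 mm
E: √((-355.26)² + (-44.47)²) = √(126209.6676 + 1977.5809) = 358.03 mm
F: √((159.80)² + (27.67)²) = √(25536.0400 + 765.6289) = 162.18 mm
G: √((2.21)² + (163.07)²) = √(4.8841 + 26591.8249) = 163.08 mm
H: √((-72.68)² + (174.81)²) = √(5282.3824 + 30558.5361) = 189.32 mm
Minimum: D at 64.36 mm.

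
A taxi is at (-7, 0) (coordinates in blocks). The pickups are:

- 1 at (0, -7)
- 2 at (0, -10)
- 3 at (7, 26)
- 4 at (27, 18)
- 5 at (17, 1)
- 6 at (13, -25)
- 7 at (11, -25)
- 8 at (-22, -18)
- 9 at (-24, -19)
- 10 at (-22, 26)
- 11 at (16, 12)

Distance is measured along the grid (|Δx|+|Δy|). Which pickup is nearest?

Distances from (-7, 0):
1: 14 blocks
2: 17 blocks
3: 40 blocks
4: 52 blocks
5: 25 blocks
6: 45 blocks
7: 43 blocks
8: 33 blocks
9: 36 blocks
10: 41 blocks
11: 35 blocks
Minimum: 1 at 14 blocks.

1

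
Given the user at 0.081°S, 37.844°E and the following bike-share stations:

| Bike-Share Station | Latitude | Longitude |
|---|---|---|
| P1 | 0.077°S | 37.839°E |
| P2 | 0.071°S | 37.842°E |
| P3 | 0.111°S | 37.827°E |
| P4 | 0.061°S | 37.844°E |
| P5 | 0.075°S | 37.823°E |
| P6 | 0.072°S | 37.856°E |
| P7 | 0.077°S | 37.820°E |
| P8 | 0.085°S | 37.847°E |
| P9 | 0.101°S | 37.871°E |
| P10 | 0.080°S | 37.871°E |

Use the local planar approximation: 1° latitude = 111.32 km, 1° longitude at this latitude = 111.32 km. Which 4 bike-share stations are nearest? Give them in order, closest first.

P8, P1, P2, P6

Distances from 0.081°S, 37.844°E:
P1: √((0.004·111.32)² + (-0.005·111.32)²) = √(0.19827 + 0.30980) = 0.713 km
P2: √((0.010·111.32)² + (-0.002·111.32)²) = √(1.23921 + 0.04957) = 1.135 km
P3: √((-0.030·111.32)² + (-0.017·111.32)²) = √(11.15293 + 3.58133) = 3.839 km
P4: √((0.020·111.32)² + (0.000·111.32)²) = √(4.95686 + 0.00000) = 2.226 km
P5: √((0.006·111.32)² + (-0.021·111.32)²) = √(0.44612 + 5.46493) = 2.431 km
P6: √((0.009·111.32)² + (0.012·111.32)²) = √(1.00376 + 1.78447) = 1.670 km
P7: √((0.004·111.32)² + (-0.024·111.32)²) = √(0.19827 + 7.13787) = 2.709 km
P8: √((-0.004·111.32)² + (0.003·111.32)²) = √(0.19827 + 0.11153) = 0.557 km
P9: √((-0.020·111.32)² + (0.027·111.32)²) = √(4.95686 + 9.03387) = 3.740 km
P10: √((0.001·111.32)² + (0.027·111.32)²) = √(0.01239 + 9.03387) = 3.008 km
Sorted: P8 (0.557 km) < P1 (0.713 km) < P2 (1.135 km) < P6 (1.670 km) < P4 (2.226 km) < P5 (2.431 km) < …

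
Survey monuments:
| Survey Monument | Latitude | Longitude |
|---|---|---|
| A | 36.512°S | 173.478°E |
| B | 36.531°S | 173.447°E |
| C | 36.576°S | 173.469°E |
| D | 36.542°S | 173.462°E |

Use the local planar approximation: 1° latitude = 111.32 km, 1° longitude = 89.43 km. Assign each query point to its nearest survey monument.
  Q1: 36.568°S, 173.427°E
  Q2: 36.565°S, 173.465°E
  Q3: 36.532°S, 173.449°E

Q1 at 36.568°S, 173.427°E:
  A: √((0.056·111.32)² + (0.051·89.43)²) = √(38.86176 + 20.80208) = 7.724 km
  B: √((0.037·111.32)² + (0.020·89.43)²) = √(16.96484 + 3.19909) = 4.490 km
  C: √((-0.008·111.32)² + (0.042·89.43)²) = √(0.79310 + 14.10799) = 3.860 km
  D: √((0.026·111.32)² + (0.035·89.43)²) = √(8.37709 + 9.79721) = 4.263 km
  → nearest: C (3.860 km)
Q2 at 36.565°S, 173.465°E:
  A: √((0.053·111.32)² + (0.013·89.43)²) = √(34.80953 + 1.35162) = 6.013 km
  B: √((0.034·111.32)² + (-0.018·89.43)²) = √(14.32532 + 2.59126) = 4.113 km
  C: √((-0.011·111.32)² + (0.004·89.43)²) = √(1.49945 + 0.12796) = 1.276 km
  D: √((0.023·111.32)² + (-0.003·89.43)²) = √(6.55544 + 0.07198) = 2.574 km
  → nearest: C (1.276 km)
Q3 at 36.532°S, 173.449°E:
  A: √((0.020·111.32)² + (0.029·89.43)²) = √(4.95686 + 6.72609) = 3.418 km
  B: √((0.001·111.32)² + (-0.002·89.43)²) = √(0.01239 + 0.03199) = 0.211 km
  C: √((-0.044·111.32)² + (0.020·89.43)²) = √(23.99119 + 3.19909) = 5.214 km
  D: √((-0.010·111.32)² + (0.013·89.43)²) = √(1.23921 + 1.35162) = 1.610 km
  → nearest: B (0.211 km)

Q1→C; Q2→C; Q3→B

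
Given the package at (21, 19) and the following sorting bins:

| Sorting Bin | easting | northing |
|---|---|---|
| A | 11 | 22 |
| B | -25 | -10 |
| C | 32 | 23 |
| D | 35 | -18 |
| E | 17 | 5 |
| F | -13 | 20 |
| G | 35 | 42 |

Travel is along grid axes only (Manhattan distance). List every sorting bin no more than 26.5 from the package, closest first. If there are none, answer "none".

A, C, E

Distances from (21, 19):
A: |-10| + |3| = 10 + 3 = 13
B: |-46| + |-29| = 46 + 29 = 75
C: |11| + |4| = 11 + 4 = 15
D: |14| + |-37| = 14 + 37 = 51
E: |-4| + |-14| = 4 + 14 = 18
F: |-34| + |1| = 34 + 1 = 35
G: |14| + |23| = 14 + 23 = 37
Threshold 26.5: A (13), C (15), E (18) are within range.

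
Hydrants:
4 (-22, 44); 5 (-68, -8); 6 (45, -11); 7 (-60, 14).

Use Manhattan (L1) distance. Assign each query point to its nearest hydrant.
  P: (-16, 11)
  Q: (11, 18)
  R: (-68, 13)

P→4; Q→4; R→7

P at (-16, 11):
  4: |-6| + |33| = 6 + 33 = 39
  5: |-52| + |-19| = 52 + 19 = 71
  6: |61| + |-22| = 61 + 22 = 83
  7: |-44| + |3| = 44 + 3 = 47
  → nearest: 4 (39)
Q at (11, 18):
  4: |-33| + |26| = 33 + 26 = 59
  5: |-79| + |-26| = 79 + 26 = 105
  6: |34| + |-29| = 34 + 29 = 63
  7: |-71| + |-4| = 71 + 4 = 75
  → nearest: 4 (59)
R at (-68, 13):
  4: |46| + |31| = 46 + 31 = 77
  5: |0| + |-21| = 0 + 21 = 21
  6: |113| + |-24| = 113 + 24 = 137
  7: |8| + |1| = 8 + 1 = 9
  → nearest: 7 (9)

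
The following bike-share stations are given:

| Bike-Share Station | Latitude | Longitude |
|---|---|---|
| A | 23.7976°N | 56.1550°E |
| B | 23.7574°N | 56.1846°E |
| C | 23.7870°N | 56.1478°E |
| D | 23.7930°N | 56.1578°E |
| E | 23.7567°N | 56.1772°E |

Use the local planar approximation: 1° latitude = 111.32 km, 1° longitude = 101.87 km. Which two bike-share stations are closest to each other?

Pairwise distances:
A–B: 5.3962 km
A–C: 1.3894 km
A–D: 0.5862 km
A–E: 5.0837 km
B–C: 4.9911 km
B–D: 4.8124 km
B–E: 0.7579 km
C–D: 1.2181 km
C–E: 4.5108 km
D–E: 4.4983 km
Closest pair: A–D at 0.5862 km.

A and D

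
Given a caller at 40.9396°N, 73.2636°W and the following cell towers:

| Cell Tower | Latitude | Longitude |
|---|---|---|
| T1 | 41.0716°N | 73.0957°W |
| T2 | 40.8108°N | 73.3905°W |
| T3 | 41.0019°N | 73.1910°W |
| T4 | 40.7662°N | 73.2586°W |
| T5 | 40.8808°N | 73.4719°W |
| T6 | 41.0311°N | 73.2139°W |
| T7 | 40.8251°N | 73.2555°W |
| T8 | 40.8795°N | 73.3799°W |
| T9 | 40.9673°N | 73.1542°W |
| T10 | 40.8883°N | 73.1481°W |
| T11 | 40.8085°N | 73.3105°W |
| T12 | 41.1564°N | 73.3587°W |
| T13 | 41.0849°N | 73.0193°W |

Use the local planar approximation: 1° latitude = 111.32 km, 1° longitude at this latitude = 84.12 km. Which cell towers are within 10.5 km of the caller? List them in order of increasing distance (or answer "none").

Distances from 40.9396°N, 73.2636°W:
T1: √((0.1320·111.32)² + (0.1679·84.12)²) = √(215.920689 + 199.480258) = 20.3814 km
T2: √((-0.1288·111.32)² + (-0.1269·84.12)²) = √(205.578703 + 113.951953) = 17.8754 km
T3: √((0.0623·111.32)² + (0.0726·84.12)²) = √(48.097498 + 37.296817) = 9.2409 km
T4: √((-0.1734·111.32)² + (0.0050·84.12)²) = √(372.601485 + 0.176904) = 19.3075 km
T5: √((-0.0588·111.32)² + (-0.2083·84.12)²) = √(42.845089 + 307.027353) = 18.7049 km
T6: √((0.0915·111.32)² + (0.0497·84.12)²) = √(103.750114 + 17.478788) = 11.0104 km
T7: √((-0.1145·111.32)² + (0.0081·84.12)²) = √(162.464085 + 0.464268) = 12.7643 km
T8: √((-0.0601·111.32)² + (-0.1163·84.12)²) = √(44.760542 + 95.710141) = 11.8520 km
T9: √((0.0277·111.32)² + (0.1094·84.12)²) = √(9.508367 + 84.690203) = 9.7056 km
T10: √((-0.0513·111.32)² + (0.1155·84.12)²) = √(32.612277 + 94.397936) = 11.2699 km
T11: √((-0.1311·111.32)² + (-0.0469·84.12)²) = √(212.986354 + 15.564824) = 15.1179 km
T12: √((0.2168·111.32)² + (-0.0951·84.12)²) = √(582.458451 + 63.996992) = 25.4255 km
T13: √((0.1453·111.32)² + (0.2443·84.12)²) = √(261.624026 + 422.323708) = 26.1524 km
Threshold 10.5 km: T3 (9.2409 km), T9 (9.7056 km) are within range.

T3, T9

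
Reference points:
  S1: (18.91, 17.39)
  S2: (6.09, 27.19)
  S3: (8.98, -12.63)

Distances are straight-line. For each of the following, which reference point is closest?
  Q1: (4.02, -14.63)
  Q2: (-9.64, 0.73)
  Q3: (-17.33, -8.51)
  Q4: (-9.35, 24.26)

Q1→S3; Q2→S3; Q3→S3; Q4→S2

Q1 at (4.02, -14.63):
  S1: √((14.89)² + (32.02)²) = √(221.7121 + 1025.2804) = 35.31
  S2: √((2.07)² + (41.82)²) = √(4.2849 + 1748.9124) = 41.87
  S3: √((4.96)² + (2.00)²) = √(24.6016 + 4.0000) = 5.35
  → nearest: S3 (5.35)
Q2 at (-9.64, 0.73):
  S1: √((28.55)² + (16.66)²) = √(815.1025 + 277.5556) = 33.06
  S2: √((15.73)² + (26.46)²) = √(247.4329 + 700.1316) = 30.78
  S3: √((18.62)² + (-13.36)²) = √(346.7044 + 178.4896) = 22.92
  → nearest: S3 (22.92)
Q3 at (-17.33, -8.51):
  S1: √((36.24)² + (25.90)²) = √(1313.3376 + 670.8100) = 44.54
  S2: √((23.42)² + (35.70)²) = √(548.4964 + 1274.4900) = 42.70
  S3: √((26.31)² + (-4.12)²) = √(692.2161 + 16.9744) = 26.63
  → nearest: S3 (26.63)
Q4 at (-9.35, 24.26):
  S1: √((28.26)² + (-6.87)²) = √(798.6276 + 47.1969) = 29.08
  S2: √((15.44)² + (2.93)²) = √(238.3936 + 8.5849) = 15.72
  S3: √((18.33)² + (-36.89)²) = √(335.9889 + 1360.8721) = 41.19
  → nearest: S2 (15.72)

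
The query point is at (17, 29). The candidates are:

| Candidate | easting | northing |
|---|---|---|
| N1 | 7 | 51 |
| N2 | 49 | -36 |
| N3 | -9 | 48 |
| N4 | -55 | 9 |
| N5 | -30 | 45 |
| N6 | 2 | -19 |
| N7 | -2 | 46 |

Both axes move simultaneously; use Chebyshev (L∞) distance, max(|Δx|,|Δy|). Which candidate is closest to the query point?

N7

Distances from (17, 29):
N1: max(|-10|, |22|) = 22
N2: max(|32|, |-65|) = 65
N3: max(|-26|, |19|) = 26
N4: max(|-72|, |-20|) = 72
N5: max(|-47|, |16|) = 47
N6: max(|-15|, |-48|) = 48
N7: max(|-19|, |17|) = 19
Minimum: N7 at 19.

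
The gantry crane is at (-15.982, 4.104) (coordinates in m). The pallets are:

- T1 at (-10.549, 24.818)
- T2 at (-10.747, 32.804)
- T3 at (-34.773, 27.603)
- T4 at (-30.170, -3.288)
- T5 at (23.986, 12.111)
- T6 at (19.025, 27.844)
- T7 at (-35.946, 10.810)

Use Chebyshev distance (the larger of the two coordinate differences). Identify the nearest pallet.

Distances from (-15.982, 4.104):
T1: max(|5.433|, |20.714|) = 20.714 m
T2: max(|5.235|, |28.700|) = 28.700 m
T3: max(|-18.791|, |23.499|) = 23.499 m
T4: max(|-14.188|, |-7.392|) = 14.188 m
T5: max(|39.968|, |8.007|) = 39.968 m
T6: max(|35.007|, |23.740|) = 35.007 m
T7: max(|-19.964|, |6.706|) = 19.964 m
Minimum: T4 at 14.188 m.

T4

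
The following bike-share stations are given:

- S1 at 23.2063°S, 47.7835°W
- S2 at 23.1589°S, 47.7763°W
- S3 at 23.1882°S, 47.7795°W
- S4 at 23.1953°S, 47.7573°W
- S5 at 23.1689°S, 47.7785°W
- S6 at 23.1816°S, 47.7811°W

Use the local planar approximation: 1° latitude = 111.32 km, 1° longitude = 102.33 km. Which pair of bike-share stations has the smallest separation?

S3 and S6

Pairwise distances:
S3–S6: 0.7527 km
S2–S5: 1.1357 km
S5–S6: 1.4386 km
S1–S3: 2.0560 km
S3–S5: 2.1509 km
S3–S4: 2.4053 km
S2–S6: 2.5743 km
S1–S6: 2.7606 km
S4–S6: 2.8736 km
S1–S4: 2.9474 km
S2–S3: 3.2781 km
S4–S5: 3.6528 km
S1–S5: 4.1947 km
S2–S4: 4.4944 km
S1–S2: 5.3278 km
Closest pair: S3–S6 at 0.7527 km.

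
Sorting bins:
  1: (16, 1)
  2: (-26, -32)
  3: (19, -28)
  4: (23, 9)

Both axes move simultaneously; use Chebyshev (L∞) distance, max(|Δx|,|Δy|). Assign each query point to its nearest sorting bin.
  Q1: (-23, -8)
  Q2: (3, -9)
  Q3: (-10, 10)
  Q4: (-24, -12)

Q1→2; Q2→1; Q3→1; Q4→2

Q1 at (-23, -8):
  1: max(|39|, |9|) = 39
  2: max(|-3|, |-24|) = 24
  3: max(|42|, |-20|) = 42
  4: max(|46|, |17|) = 46
  → nearest: 2 (24)
Q2 at (3, -9):
  1: max(|13|, |10|) = 13
  2: max(|-29|, |-23|) = 29
  3: max(|16|, |-19|) = 19
  4: max(|20|, |18|) = 20
  → nearest: 1 (13)
Q3 at (-10, 10):
  1: max(|26|, |-9|) = 26
  2: max(|-16|, |-42|) = 42
  3: max(|29|, |-38|) = 38
  4: max(|33|, |-1|) = 33
  → nearest: 1 (26)
Q4 at (-24, -12):
  1: max(|40|, |13|) = 40
  2: max(|-2|, |-20|) = 20
  3: max(|43|, |-16|) = 43
  4: max(|47|, |21|) = 47
  → nearest: 2 (20)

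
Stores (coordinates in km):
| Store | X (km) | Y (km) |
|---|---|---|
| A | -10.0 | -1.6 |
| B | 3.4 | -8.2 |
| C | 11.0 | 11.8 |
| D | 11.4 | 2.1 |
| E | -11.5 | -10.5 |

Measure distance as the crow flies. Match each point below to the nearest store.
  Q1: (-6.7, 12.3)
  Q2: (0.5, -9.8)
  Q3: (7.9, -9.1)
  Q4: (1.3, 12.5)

Q1 at (-6.7, 12.3):
  A: 14.29 km
  B: 22.85 km
  C: 17.71 km
  D: 20.78 km
  E: 23.30 km
  → nearest: A (14.29 km)
Q2 at (0.5, -9.8):
  A: 13.32 km
  B: 3.31 km
  C: 24.02 km
  D: 16.14 km
  E: 12.02 km
  → nearest: B (3.31 km)
Q3 at (7.9, -9.1):
  A: 19.41 km
  B: 4.59 km
  C: 21.13 km
  D: 11.73 km
  E: 19.45 km
  → nearest: B (4.59 km)
Q4 at (1.3, 12.5):
  A: 18.07 km
  B: 20.81 km
  C: 9.73 km
  D: 14.50 km
  E: 26.32 km
  → nearest: C (9.73 km)

Q1→A; Q2→B; Q3→B; Q4→C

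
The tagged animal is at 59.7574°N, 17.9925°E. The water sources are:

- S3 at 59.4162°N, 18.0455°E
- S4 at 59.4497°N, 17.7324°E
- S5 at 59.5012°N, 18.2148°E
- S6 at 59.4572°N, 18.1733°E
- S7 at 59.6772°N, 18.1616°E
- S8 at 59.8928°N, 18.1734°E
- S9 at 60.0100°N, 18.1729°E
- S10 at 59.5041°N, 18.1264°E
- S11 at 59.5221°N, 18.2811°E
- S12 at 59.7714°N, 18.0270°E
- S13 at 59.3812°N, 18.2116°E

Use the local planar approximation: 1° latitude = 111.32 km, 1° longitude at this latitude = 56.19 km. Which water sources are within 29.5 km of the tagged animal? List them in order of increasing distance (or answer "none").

Distances from 59.7574°N, 17.9925°E:
S3: √((-0.3412·111.32)² + (0.0530·56.19)²) = √(1442.661494 + 8.868901) = 38.0990 km
S4: √((-0.3077·111.32)² + (-0.2601·56.19)²) = √(1173.279244 + 213.598780) = 37.2408 km
S5: √((-0.2562·111.32)² + (0.2223·56.19)²) = √(813.400895 + 156.026005) = 31.1356 km
S6: √((-0.3002·111.32)² + (0.1808·56.19)²) = √(1116.780369 + 103.208369) = 34.9283 km
S7: √((-0.0802·111.32)² + (0.1691·56.19)²) = √(79.706756 + 90.282854) = 13.0380 km
S8: √((0.1354·111.32)² + (0.1809·56.19)²) = √(227.187129 + 103.322569) = 18.1799 km
S9: √((0.2526·111.32)² + (0.1804·56.19)²) = √(790.702456 + 102.752200) = 29.8907 km
S10: √((-0.2533·111.32)² + (0.1339·56.19)²) = √(795.090885 + 56.608183) = 29.1839 km
S11: √((-0.2353·111.32)² + (0.2886·56.19)²) = √(686.104471 + 262.972732) = 30.8071 km
S12: √((0.0140·111.32)² + (0.0345·56.19)²) = √(2.428860 + 3.757995) = 2.4873 km
S13: √((-0.3762·111.32)² + (0.2191·56.19)²) = √(1753.815798 + 151.566359) = 43.6507 km
Threshold 29.5 km: S12 (2.4873 km), S7 (13.0380 km), S8 (18.1799 km), S10 (29.1839 km) are within range.

S12, S7, S8, S10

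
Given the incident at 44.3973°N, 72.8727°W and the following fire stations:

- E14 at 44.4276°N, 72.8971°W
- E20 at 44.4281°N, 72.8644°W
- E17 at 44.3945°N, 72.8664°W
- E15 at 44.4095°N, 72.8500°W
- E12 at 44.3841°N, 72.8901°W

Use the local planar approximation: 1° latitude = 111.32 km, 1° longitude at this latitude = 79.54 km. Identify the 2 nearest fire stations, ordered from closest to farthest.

E17, E12

Distances from 44.3973°N, 72.8727°W:
E14: √((0.0303·111.32)² + (-0.0244·79.54)²) = √(11.377102 + 3.766611) = 3.8915 km
E20: √((0.0308·111.32)² + (0.0083·79.54)²) = √(11.755682 + 0.435840) = 3.4916 km
E17: √((-0.0028·111.32)² + (0.0063·79.54)²) = √(0.097154 + 0.251103) = 0.5901 km
E15: √((0.0122·111.32)² + (0.0227·79.54)²) = √(1.844446 + 3.260040) = 2.2593 km
E12: √((-0.0132·111.32)² + (-0.0174·79.54)²) = √(2.159207 + 1.915445) = 2.0186 km
Sorted: E17 (0.5901 km) < E12 (2.0186 km) < E15 (2.2593 km) < E20 (3.4916 km) < …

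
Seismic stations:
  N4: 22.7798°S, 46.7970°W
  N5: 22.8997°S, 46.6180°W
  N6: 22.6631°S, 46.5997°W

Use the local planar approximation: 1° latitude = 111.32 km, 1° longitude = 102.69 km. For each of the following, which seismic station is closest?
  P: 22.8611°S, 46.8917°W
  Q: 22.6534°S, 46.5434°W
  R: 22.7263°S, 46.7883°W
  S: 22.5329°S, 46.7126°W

P→N4; Q→N6; R→N4; S→N6

P at 22.8611°S, 46.8917°W:
  N4: 13.2845 km
  N5: 28.4328 km
  N6: 37.2149 km
  → nearest: N4 (13.2845 km)
Q at 22.6534°S, 46.5434°W:
  N4: 29.6004 km
  N5: 28.4682 km
  N6: 5.8814 km
  → nearest: N6 (5.8814 km)
R at 22.7263°S, 46.7883°W:
  N4: 6.0223 km
  N5: 26.0468 km
  N6: 20.6056 km
  → nearest: N4 (6.0223 km)
S at 22.5329°S, 46.7126°W:
  N4: 28.8191 km
  N5: 41.9719 km
  N6: 18.5603 km
  → nearest: N6 (18.5603 km)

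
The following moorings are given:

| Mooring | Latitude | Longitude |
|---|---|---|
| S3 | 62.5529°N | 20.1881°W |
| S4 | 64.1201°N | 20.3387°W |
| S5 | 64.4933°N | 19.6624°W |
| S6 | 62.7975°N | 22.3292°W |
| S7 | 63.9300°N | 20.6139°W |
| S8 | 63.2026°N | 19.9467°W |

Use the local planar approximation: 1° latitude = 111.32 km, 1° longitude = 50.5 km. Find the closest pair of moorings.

Pairwise distances:
S3–S4: 174.6264 km
S3–S5: 217.6306 km
S3–S6: 111.5013 km
S3–S7: 154.7995 km
S3–S8: 73.3448 km
S4–S5: 53.7810 km
S4–S6: 178.2738 km
S4–S7: 25.3174 km
S4–S8: 104.0368 km
S5–S6: 231.8911 km
S5–S7: 78.9999 km
S5–S8: 144.3963 km
S6–S7: 152.9611 km
S6–S8: 128.4898 km
S7–S8: 87.7045 km
Closest pair: S4–S7 at 25.3174 km.

S4 and S7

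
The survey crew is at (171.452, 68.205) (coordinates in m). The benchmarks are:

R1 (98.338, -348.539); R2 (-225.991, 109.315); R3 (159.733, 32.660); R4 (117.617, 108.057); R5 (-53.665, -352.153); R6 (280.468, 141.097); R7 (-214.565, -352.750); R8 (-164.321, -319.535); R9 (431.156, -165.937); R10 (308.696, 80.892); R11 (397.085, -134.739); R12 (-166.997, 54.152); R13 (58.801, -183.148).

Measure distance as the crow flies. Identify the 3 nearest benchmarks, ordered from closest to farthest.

R3, R4, R6

Distances from (171.452, 68.205):
R1: √((-73.114)² + (-416.744)²) = √(5345.65700 + 173675.56154) = 423.109 m
R2: √((-397.443)² + (41.110)²) = √(157960.93825 + 1690.03210) = 399.563 m
R3: √((-11.719)² + (-35.545)²) = √(137.33496 + 1263.44703) = 37.427 m
R4: √((-53.835)² + (39.852)²) = √(2898.20722 + 1588.18190) = 66.981 m
R5: √((-225.117)² + (-420.358)²) = √(50677.66369 + 176700.84816) = 476.842 m
R6: √((109.016)² + (72.892)²) = √(11884.48826 + 5313.24366) = 131.140 m
R7: √((-386.017)² + (-420.955)²) = √(149009.12429 + 177203.11202) = 571.150 m
R8: √((-335.773)² + (-387.740)²) = √(112743.50753 + 150342.30760) = 512.919 m
R9: √((259.704)² + (-234.142)²) = √(67446.16762 + 54822.47616) = 349.669 m
R10: √((137.244)² + (12.687)²) = √(18835.91554 + 160.95997) = 137.829 m
R11: √((225.633)² + (-202.944)²) = √(50910.25069 + 41186.26714) = 303.474 m
R12: √((-338.449)² + (-14.053)²) = √(114547.72560 + 197.48681) = 338.741 m
R13: √((-112.651)² + (-251.353)²) = √(12690.24780 + 63178.33061) = 275.443 m
Sorted: R3 (37.427 m) < R4 (66.981 m) < R6 (131.140 m) < R10 (137.829 m) < R13 (275.443 m) < …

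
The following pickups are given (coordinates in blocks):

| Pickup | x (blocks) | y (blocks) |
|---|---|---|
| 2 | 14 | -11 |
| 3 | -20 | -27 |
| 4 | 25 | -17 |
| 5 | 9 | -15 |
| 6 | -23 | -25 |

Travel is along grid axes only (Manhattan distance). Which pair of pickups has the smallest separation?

3 and 6

Pairwise distances:
3–6: |-3| + |2| = 3 + 2 = 5 blocks
2–5: |-5| + |-4| = 5 + 4 = 9 blocks
2–4: |11| + |-6| = 11 + 6 = 17 blocks
4–5: |-16| + |2| = 16 + 2 = 18 blocks
3–5: |29| + |12| = 29 + 12 = 41 blocks
5–6: |-32| + |-10| = 32 + 10 = 42 blocks
2–3: |-34| + |-16| = 34 + 16 = 50 blocks
2–6: |-37| + |-14| = 37 + 14 = 51 blocks
3–4: |45| + |10| = 45 + 10 = 55 blocks
4–6: |-48| + |-8| = 48 + 8 = 56 blocks
Closest pair: 3–6 at 5 blocks.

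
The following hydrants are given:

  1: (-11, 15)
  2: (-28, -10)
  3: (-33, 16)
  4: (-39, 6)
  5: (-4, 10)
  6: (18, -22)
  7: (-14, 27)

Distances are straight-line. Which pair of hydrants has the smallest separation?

Pairwise distances:
1–2: 30.23
1–3: 22.02
1–4: 29.41
1–5: 8.60
1–6: 47.01
1–7: 12.37
2–3: 26.48
2–4: 19.42
2–5: 31.24
2–6: 47.54
2–7: 39.56
3–4: 11.66
3–5: 29.61
3–6: 63.60
3–7: 21.95
4–5: 35.23
4–6: 63.51
4–7: 32.65
5–6: 38.83
5–7: 19.72
6–7: 58.52
Closest pair: 1–5 at 8.60.

1 and 5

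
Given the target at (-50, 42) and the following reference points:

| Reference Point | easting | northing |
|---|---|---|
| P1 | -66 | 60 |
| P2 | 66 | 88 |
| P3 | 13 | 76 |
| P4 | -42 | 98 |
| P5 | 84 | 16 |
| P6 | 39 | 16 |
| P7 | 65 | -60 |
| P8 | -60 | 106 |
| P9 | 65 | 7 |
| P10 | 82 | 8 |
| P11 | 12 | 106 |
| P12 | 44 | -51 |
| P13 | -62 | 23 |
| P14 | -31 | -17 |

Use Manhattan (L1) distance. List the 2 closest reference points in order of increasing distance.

Distances from (-50, 42):
P1: |-16| + |18| = 16 + 18 = 34
P2: |116| + |46| = 116 + 46 = 162
P3: |63| + |34| = 63 + 34 = 97
P4: |8| + |56| = 8 + 56 = 64
P5: |134| + |-26| = 134 + 26 = 160
P6: |89| + |-26| = 89 + 26 = 115
P7: |115| + |-102| = 115 + 102 = 217
P8: |-10| + |64| = 10 + 64 = 74
P9: |115| + |-35| = 115 + 35 = 150
P10: |132| + |-34| = 132 + 34 = 166
P11: |62| + |64| = 62 + 64 = 126
P12: |94| + |-93| = 94 + 93 = 187
P13: |-12| + |-19| = 12 + 19 = 31
P14: |19| + |-59| = 19 + 59 = 78
Sorted: P13 (31) < P1 (34) < P4 (64) < P8 (74) < …

P13, P1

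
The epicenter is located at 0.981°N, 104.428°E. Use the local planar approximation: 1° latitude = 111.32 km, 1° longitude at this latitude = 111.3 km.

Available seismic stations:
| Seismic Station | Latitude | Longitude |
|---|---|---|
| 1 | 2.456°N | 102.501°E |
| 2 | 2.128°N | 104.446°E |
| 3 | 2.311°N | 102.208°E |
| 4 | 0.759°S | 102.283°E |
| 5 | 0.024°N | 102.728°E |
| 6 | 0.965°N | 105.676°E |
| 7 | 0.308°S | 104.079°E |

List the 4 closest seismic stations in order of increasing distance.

2, 6, 7, 5

Distances from 0.981°N, 104.428°E:
1: √((1.475·111.32)² + (-1.927·111.3)²) = √(26960.65481 + 45999.56852) = 270.112 km
2: √((1.147·111.32)² + (0.018·111.3)²) = √(16303.21407 + 4.01361) = 127.700 km
3: √((1.330·111.32)² + (-2.220·111.3)²) = √(21920.46069 + 61051.49140) = 288.049 km
4: √((-1.740·111.32)² + (-2.145·111.3)²) = √(37518.45033 + 56996.07138) = 307.432 km
5: √((-0.957·111.32)² + (-1.700·111.3)²) = √(11349.33122 + 35800.42410) = 217.140 km
6: √((-0.016·111.32)² + (1.248·111.3)²) = √(3.17239 + 19293.87673) = 138.914 km
7: √((-1.289·111.32)² + (-0.349·111.3)²) = √(20589.80483 + 1508.83303) = 148.656 km
Sorted: 2 (127.700 km) < 6 (138.914 km) < 7 (148.656 km) < 5 (217.140 km) < 1 (270.112 km) < 3 (288.049 km) < …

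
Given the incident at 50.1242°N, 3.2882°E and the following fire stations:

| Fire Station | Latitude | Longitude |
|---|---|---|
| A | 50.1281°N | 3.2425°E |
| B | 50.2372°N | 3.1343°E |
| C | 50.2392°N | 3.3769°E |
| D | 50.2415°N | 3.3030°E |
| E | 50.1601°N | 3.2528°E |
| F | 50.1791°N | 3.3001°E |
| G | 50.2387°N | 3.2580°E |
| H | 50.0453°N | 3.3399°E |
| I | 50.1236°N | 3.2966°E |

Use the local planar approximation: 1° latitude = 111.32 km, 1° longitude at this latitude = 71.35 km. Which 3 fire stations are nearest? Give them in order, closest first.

Distances from 50.1242°N, 3.2882°E:
A: 3.2895 km
B: 16.6977 km
C: 14.2807 km
D: 13.1005 km
E: 4.7277 km
F: 6.1702 km
G: 12.9270 km
H: 9.5263 km
I: 0.6031 km
Sorted: I (0.6031 km) < A (3.2895 km) < E (4.7277 km) < F (6.1702 km) < H (9.5263 km) < …

I, A, E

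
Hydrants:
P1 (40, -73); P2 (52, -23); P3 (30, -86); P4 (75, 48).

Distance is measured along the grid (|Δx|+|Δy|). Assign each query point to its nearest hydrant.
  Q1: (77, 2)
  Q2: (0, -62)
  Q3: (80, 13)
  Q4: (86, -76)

Q1→P4; Q2→P1; Q3→P4; Q4→P1

Q1 at (77, 2):
  P1: 112
  P2: 50
  P3: 135
  P4: 48
  → nearest: P4 (48)
Q2 at (0, -62):
  P1: 51
  P2: 91
  P3: 54
  P4: 185
  → nearest: P1 (51)
Q3 at (80, 13):
  P1: 126
  P2: 64
  P3: 149
  P4: 40
  → nearest: P4 (40)
Q4 at (86, -76):
  P1: 49
  P2: 87
  P3: 66
  P4: 135
  → nearest: P1 (49)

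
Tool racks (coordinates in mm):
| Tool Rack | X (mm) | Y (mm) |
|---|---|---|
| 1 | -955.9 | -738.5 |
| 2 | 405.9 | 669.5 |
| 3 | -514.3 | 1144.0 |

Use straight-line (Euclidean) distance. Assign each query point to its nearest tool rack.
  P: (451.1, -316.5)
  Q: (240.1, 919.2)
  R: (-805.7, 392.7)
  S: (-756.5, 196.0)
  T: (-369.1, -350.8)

P at (451.1, -316.5):
  1: √((-1407.0)² + (-422.0)²) = √(1979649.000 + 178084.000) = 1468.9 mm
  2: √((-45.2)² + (986.0)²) = √(2043.040 + 972196.000) = 987.0 mm
  3: √((-965.4)² + (1460.5)²) = √(931997.160 + 2133060.250) = 1750.7 mm
  → nearest: 2 (987.0 mm)
Q at (240.1, 919.2):
  1: √((-1196.0)² + (-1657.7)²) = √(1430416.000 + 2747969.290) = 2044.1 mm
  2: √((165.8)² + (-249.7)²) = √(27489.640 + 62350.090) = 299.7 mm
  3: √((-754.4)² + (224.8)²) = √(569119.360 + 50535.040) = 787.2 mm
  → nearest: 2 (299.7 mm)
R at (-805.7, 392.7):
  1: √((-150.2)² + (-1131.2)²) = √(22560.040 + 1279613.440) = 1141.1 mm
  2: √((1211.6)² + (276.8)²) = √(1467974.560 + 76618.240) = 1242.8 mm
  3: √((291.4)² + (751.3)²) = √(84913.960 + 564451.690) = 805.8 mm
  → nearest: 3 (805.8 mm)
S at (-756.5, 196.0):
  1: √((-199.4)² + (-934.5)²) = √(39760.360 + 873290.250) = 955.5 mm
  2: √((1162.4)² + (473.5)²) = √(1351173.760 + 224202.250) = 1255.1 mm
  3: √((242.2)² + (948.0)²) = √(58660.840 + 898704.000) = 978.5 mm
  → nearest: 1 (955.5 mm)
T at (-369.1, -350.8):
  1: √((-586.8)² + (-387.7)²) = √(344334.240 + 150311.290) = 703.3 mm
  2: √((775.0)² + (1020.3)²) = √(600625.000 + 1041012.090) = 1281.3 mm
  3: √((-145.2)² + (1494.8)²) = √(21083.040 + 2234427.040) = 1501.8 mm
  → nearest: 1 (703.3 mm)

P→2; Q→2; R→3; S→1; T→1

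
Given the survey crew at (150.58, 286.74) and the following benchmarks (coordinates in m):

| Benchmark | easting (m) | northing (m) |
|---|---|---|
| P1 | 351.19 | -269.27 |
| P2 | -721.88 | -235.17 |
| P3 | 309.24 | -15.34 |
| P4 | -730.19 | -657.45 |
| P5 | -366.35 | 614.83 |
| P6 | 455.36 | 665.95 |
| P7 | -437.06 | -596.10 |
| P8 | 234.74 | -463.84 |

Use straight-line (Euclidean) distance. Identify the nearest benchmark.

P3

Distances from (150.58, 286.74):
P1: √((200.61)² + (-556.01)²) = √(40244.3721 + 309147.1201) = 591.09 m
P2: √((-872.46)² + (-521.91)²) = √(761186.4516 + 272390.0481) = 1016.65 m
P3: √((158.66)² + (-302.08)²) = √(25172.9956 + 91252.3264) = 341.21 m
P4: √((-880.77)² + (-944.19)²) = √(775755.7929 + 891494.7561) = 1291.22 m
P5: √((-516.93)² + (328.09)²) = √(267216.6249 + 107643.0481) = 612.26 m
P6: √((304.78)² + (379.21)²) = √(92890.8484 + 143800.2241) = 486.51 m
P7: √((-587.64)² + (-882.84)²) = √(345320.7696 + 779406.4656) = 1060.53 m
P8: √((84.16)² + (-750.58)²) = √(7082.9056 + 563370.3364) = 755.28 m
Minimum: P3 at 341.21 m.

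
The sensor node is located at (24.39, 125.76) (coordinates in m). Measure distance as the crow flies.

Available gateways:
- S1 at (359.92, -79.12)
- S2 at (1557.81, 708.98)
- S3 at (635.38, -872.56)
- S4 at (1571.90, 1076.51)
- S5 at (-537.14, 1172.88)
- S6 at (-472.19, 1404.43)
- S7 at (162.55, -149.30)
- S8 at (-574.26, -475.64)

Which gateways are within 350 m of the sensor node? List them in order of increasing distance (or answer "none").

Distances from (24.39, 125.76):
S1: 393.14 m
S2: 1640.59 m
S3: 1170.45 m
S4: 1816.24 m
S5: 1188.18 m
S6: 1371.71 m
S7: 307.81 m
S8: 848.57 m
Threshold 350 m: S7 (307.81 m) is within range.

S7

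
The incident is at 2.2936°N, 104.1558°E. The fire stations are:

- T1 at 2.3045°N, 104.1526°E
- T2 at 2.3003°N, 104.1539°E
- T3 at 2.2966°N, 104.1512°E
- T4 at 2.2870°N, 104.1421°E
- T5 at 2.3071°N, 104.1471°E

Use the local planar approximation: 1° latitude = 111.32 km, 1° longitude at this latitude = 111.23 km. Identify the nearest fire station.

T3

Distances from 2.2936°N, 104.1558°E:
T1: √((0.0109·111.32)² + (-0.0032·111.23)²) = √(1.472310 + 0.126690) = 1.2645 km
T2: √((0.0067·111.32)² + (-0.0019·111.23)²) = √(0.556283 + 0.044663) = 0.7752 km
T3: √((0.0030·111.32)² + (-0.0046·111.23)²) = √(0.111529 + 0.261794) = 0.6110 km
T4: √((-0.0066·111.32)² + (-0.0137·111.23)²) = √(0.539802 + 2.322122) = 1.6917 km
T5: √((0.0135·111.32)² + (-0.0087·111.23)²) = √(2.258468 + 0.936445) = 1.7874 km
Minimum: T3 at 0.6110 km.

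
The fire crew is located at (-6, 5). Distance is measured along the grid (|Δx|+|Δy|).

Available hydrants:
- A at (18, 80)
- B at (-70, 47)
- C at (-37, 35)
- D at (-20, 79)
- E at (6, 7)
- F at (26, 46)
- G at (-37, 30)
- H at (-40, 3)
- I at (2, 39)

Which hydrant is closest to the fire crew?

Distances from (-6, 5):
A: |24| + |75| = 24 + 75 = 99
B: |-64| + |42| = 64 + 42 = 106
C: |-31| + |30| = 31 + 30 = 61
D: |-14| + |74| = 14 + 74 = 88
E: |12| + |2| = 12 + 2 = 14
F: |32| + |41| = 32 + 41 = 73
G: |-31| + |25| = 31 + 25 = 56
H: |-34| + |-2| = 34 + 2 = 36
I: |8| + |34| = 8 + 34 = 42
Minimum: E at 14.

E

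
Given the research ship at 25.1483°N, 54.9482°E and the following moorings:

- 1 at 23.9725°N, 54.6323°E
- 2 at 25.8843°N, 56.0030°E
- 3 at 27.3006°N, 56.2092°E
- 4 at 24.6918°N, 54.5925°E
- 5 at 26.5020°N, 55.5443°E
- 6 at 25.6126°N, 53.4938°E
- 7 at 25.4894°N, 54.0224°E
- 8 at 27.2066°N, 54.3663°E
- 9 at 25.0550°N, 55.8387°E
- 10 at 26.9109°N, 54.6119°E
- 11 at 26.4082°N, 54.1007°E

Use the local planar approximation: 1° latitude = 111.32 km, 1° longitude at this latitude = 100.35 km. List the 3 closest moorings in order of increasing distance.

Distances from 25.1483°N, 54.9482°E:
1: √((-1.1758·111.32)² + (-0.3159·100.35)²) = √(17132.206760 + 1004.925821) = 134.6742 km
2: √((0.7360·111.32)² + (1.0548·100.35)²) = √(6712.773970 + 11204.048907) = 133.8537 km
3: √((2.1523·111.32)² + (1.2610·100.35)²) = √(57405.302087 + 16012.713260) = 270.9576 km
4: √((-0.4565·111.32)² + (-0.3557·100.35)²) = √(2582.426437 + 1274.096973) = 62.1009 km
5: √((1.3537·111.32)² + (0.5961·100.35)²) = √(22708.646675 + 3578.269093) = 162.1324 km
6: √((0.4643·111.32)² + (-1.4544·100.35)²) = √(2671.429778 + 21301.122277) = 154.8307 km
7: √((0.3411·111.32)² + (-0.9258·100.35)²) = √(1441.815978 + 8631.158790) = 100.3642 km
8: √((2.0583·111.32)² + (-0.5819·100.35)²) = √(52500.536737 + 3409.820112) = 236.4537 km
9: √((-0.0933·111.32)² + (0.8905·100.35)²) = √(107.872236 + 7985.508959) = 89.9632 km
10: √((1.7626·111.32)² + (-0.3363·100.35)²) = √(38499.396956 + 1138.907593) = 199.0937 km
11: √((1.2599·111.32)² + (-0.8475·100.35)²) = √(19670.642578 + 7232.928424) = 164.0231 km
Sorted: 4 (62.1009 km) < 9 (89.9632 km) < 7 (100.3642 km) < 2 (133.8537 km) < 1 (134.6742 km) < …

4, 9, 7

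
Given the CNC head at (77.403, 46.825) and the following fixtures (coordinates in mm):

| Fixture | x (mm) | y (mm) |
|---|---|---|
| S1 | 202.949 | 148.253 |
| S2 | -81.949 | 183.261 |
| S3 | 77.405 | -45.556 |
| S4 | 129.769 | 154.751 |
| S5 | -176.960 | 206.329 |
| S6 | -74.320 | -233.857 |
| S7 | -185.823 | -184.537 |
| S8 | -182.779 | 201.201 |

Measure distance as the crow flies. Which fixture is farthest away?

Distances from (77.403, 46.825):
S1: √((125.546)² + (101.428)²) = √(15761.79812 + 10287.63918) = 161.398 mm
S2: √((-159.352)² + (136.436)²) = √(25393.05990 + 18614.78210) = 209.780 mm
S3: √((0.002)² + (-92.381)²) = √(0.00000 + 8534.24916) = 92.381 mm
S4: √((52.366)² + (107.926)²) = √(2742.19796 + 11648.02148) = 119.959 mm
S5: √((-254.363)² + (159.504)²) = √(64700.53577 + 25441.52602) = 300.237 mm
S6: √((-151.723)² + (-280.682)²) = √(23019.86873 + 78782.38512) = 319.065 mm
S7: √((-263.226)² + (-231.362)²) = √(69287.92708 + 53528.37504) = 350.452 mm
S8: √((-260.182)² + (154.376)²) = √(67694.67312 + 23831.94938) = 302.534 mm
Maximum: S7 at 350.452 mm.

S7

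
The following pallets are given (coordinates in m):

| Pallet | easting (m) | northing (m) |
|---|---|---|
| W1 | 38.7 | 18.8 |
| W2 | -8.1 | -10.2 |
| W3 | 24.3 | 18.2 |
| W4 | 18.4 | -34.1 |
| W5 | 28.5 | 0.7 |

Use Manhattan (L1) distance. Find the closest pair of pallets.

W1 and W3

Pairwise distances:
W1–W2: 75.8 m
W1–W3: 15.0 m
W1–W4: 73.2 m
W1–W5: 28.3 m
W2–W3: 60.8 m
W2–W4: 50.4 m
W2–W5: 47.5 m
W3–W4: 58.2 m
W3–W5: 21.7 m
W4–W5: 44.9 m
Closest pair: W1–W3 at 15.0 m.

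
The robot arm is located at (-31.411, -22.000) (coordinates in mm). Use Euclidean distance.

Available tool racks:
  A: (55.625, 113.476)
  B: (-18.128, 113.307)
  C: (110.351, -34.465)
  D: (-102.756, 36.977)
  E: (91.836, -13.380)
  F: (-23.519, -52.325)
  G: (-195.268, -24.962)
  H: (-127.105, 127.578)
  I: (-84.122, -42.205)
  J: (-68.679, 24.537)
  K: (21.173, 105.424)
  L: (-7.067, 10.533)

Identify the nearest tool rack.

F

Distances from (-31.411, -22.000):
A: √((87.036)² + (135.476)²) = √(7575.26530 + 18353.74658) = 161.025 mm
B: √((13.283)² + (135.307)²) = √(176.43809 + 18307.98425) = 135.957 mm
C: √((141.762)² + (-12.465)²) = √(20096.46464 + 155.37623) = 142.309 mm
D: √((-71.345)² + (58.977)²) = √(5090.10902 + 3478.28653) = 92.566 mm
E: √((123.247)² + (8.620)²) = √(15189.82301 + 74.30440) = 123.548 mm
F: √((7.892)² + (-30.325)²) = √(62.28366 + 919.60563) = 31.335 mm
G: √((-163.857)² + (-2.962)²) = √(26849.11645 + 8.77344) = 163.884 mm
H: √((-95.694)² + (149.578)²) = √(9157.34164 + 22373.57808) = 177.569 mm
I: √((-52.711)² + (-20.205)²) = √(2778.44952 + 408.24202) = 56.451 mm
J: √((-37.268)² + (46.537)²) = √(1388.90382 + 2165.69237) = 59.620 mm
K: √((52.584)² + (127.424)²) = √(2765.07706 + 16236.87578) = 137.848 mm
L: √((24.344)² + (32.533)²) = √(592.63034 + 1058.39609) = 40.633 mm
Minimum: F at 31.335 mm.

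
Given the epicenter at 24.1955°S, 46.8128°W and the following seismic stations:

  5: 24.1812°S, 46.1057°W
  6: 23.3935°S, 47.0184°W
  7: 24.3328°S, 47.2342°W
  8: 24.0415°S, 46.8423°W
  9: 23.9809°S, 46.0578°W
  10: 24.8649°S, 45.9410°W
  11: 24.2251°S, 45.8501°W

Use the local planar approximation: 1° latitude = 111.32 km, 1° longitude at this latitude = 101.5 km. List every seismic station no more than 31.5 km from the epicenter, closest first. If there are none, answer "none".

Distances from 24.1955°S, 46.8128°W:
5: 71.7883 km
6: 91.6851 km
7: 45.4209 km
8: 17.4028 km
9: 80.2698 km
10: 115.6847 km
11: 97.7696 km
Threshold 31.5 km: 8 (17.4028 km) is within range.

8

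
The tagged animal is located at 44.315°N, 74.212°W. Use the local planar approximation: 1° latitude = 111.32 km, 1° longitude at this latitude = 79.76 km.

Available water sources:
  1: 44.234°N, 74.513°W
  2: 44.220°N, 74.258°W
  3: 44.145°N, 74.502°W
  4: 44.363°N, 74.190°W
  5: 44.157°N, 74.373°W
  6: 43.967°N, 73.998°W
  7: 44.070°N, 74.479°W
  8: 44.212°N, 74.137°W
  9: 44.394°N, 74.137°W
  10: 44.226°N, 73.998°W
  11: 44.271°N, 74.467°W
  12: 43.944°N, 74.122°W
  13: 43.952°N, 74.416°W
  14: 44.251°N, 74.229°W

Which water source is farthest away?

13

Distances from 44.315°N, 74.212°W:
1: √((-0.081·111.32)² + (-0.301·79.76)²) = √(81.30485 + 576.37254) = 25.645 km
2: √((-0.095·111.32)² + (-0.046·79.76)²) = √(111.83909 + 13.46127) = 11.194 km
3: √((-0.170·111.32)² + (-0.290·79.76)²) = √(358.13292 + 535.01540) = 29.886 km
4: √((0.048·111.32)² + (0.022·79.76)²) = √(28.55150 + 3.07904) = 5.624 km
5: √((-0.158·111.32)² + (-0.161·79.76)²) = √(309.35744 + 164.90053) = 21.777 km
6: √((-0.348·111.32)² + (0.214·79.76)²) = √(1500.73801 + 291.33847) = 42.333 km
7: √((-0.245·111.32)² + (-0.267·79.76)²) = √(743.83835 + 453.51621) = 34.603 km
8: √((-0.103·111.32)² + (0.075·79.76)²) = √(131.46824 + 35.78432) = 12.933 km
9: √((0.079·111.32)² + (0.075·79.76)²) = √(77.33936 + 35.78432) = 10.636 km
10: √((-0.089·111.32)² + (0.214·79.76)²) = √(98.15816 + 291.33847) = 19.736 km
11: √((-0.044·111.32)² + (-0.255·79.76)²) = √(23.99119 + 413.66679) = 20.920 km
12: √((-0.371·111.32)² + (0.090·79.76)²) = √(1705.66687 + 51.52943) = 41.919 km
13: √((-0.363·111.32)² + (-0.204·79.76)²) = √(1632.90021 + 264.74674) = 43.562 km
14: √((-0.064·111.32)² + (-0.017·79.76)²) = √(50.75822 + 1.83852) = 7.252 km
Maximum: 13 at 43.562 km.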